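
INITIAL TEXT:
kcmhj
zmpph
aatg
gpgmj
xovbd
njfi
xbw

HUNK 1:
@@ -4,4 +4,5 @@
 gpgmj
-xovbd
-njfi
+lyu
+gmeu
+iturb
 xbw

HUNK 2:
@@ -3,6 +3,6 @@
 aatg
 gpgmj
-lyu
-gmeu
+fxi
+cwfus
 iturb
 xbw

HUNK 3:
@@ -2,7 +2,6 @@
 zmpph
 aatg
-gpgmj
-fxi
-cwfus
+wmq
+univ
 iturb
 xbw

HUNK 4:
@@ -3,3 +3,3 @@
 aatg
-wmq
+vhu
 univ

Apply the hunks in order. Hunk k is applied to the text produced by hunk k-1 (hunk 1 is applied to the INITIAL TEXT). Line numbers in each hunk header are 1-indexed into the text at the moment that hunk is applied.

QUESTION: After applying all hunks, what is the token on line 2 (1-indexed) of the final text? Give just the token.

Answer: zmpph

Derivation:
Hunk 1: at line 4 remove [xovbd,njfi] add [lyu,gmeu,iturb] -> 8 lines: kcmhj zmpph aatg gpgmj lyu gmeu iturb xbw
Hunk 2: at line 3 remove [lyu,gmeu] add [fxi,cwfus] -> 8 lines: kcmhj zmpph aatg gpgmj fxi cwfus iturb xbw
Hunk 3: at line 2 remove [gpgmj,fxi,cwfus] add [wmq,univ] -> 7 lines: kcmhj zmpph aatg wmq univ iturb xbw
Hunk 4: at line 3 remove [wmq] add [vhu] -> 7 lines: kcmhj zmpph aatg vhu univ iturb xbw
Final line 2: zmpph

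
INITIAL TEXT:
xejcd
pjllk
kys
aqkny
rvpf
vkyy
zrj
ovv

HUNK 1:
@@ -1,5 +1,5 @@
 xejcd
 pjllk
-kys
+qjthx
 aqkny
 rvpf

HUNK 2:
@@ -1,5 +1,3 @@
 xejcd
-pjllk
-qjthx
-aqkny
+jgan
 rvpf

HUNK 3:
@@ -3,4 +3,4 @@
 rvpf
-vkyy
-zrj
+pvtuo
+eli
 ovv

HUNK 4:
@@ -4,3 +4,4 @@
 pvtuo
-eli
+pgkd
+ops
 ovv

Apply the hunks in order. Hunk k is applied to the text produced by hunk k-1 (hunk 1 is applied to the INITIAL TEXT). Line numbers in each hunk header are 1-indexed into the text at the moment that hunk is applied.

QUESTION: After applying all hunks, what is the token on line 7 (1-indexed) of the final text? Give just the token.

Hunk 1: at line 1 remove [kys] add [qjthx] -> 8 lines: xejcd pjllk qjthx aqkny rvpf vkyy zrj ovv
Hunk 2: at line 1 remove [pjllk,qjthx,aqkny] add [jgan] -> 6 lines: xejcd jgan rvpf vkyy zrj ovv
Hunk 3: at line 3 remove [vkyy,zrj] add [pvtuo,eli] -> 6 lines: xejcd jgan rvpf pvtuo eli ovv
Hunk 4: at line 4 remove [eli] add [pgkd,ops] -> 7 lines: xejcd jgan rvpf pvtuo pgkd ops ovv
Final line 7: ovv

Answer: ovv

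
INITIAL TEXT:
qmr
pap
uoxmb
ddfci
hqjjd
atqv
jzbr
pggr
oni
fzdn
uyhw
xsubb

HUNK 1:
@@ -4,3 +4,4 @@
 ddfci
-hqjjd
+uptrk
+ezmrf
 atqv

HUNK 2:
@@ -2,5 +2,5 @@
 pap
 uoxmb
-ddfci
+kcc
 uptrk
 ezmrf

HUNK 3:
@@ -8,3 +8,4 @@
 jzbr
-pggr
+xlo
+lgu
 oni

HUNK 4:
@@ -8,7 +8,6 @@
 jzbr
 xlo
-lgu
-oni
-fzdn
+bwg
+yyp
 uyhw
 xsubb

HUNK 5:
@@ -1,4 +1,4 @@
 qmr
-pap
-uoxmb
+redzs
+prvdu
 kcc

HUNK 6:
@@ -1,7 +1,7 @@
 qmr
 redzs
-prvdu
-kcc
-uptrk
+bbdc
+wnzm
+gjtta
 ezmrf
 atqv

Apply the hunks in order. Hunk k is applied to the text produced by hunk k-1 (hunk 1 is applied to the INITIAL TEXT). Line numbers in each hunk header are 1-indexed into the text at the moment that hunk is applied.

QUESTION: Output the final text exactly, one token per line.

Answer: qmr
redzs
bbdc
wnzm
gjtta
ezmrf
atqv
jzbr
xlo
bwg
yyp
uyhw
xsubb

Derivation:
Hunk 1: at line 4 remove [hqjjd] add [uptrk,ezmrf] -> 13 lines: qmr pap uoxmb ddfci uptrk ezmrf atqv jzbr pggr oni fzdn uyhw xsubb
Hunk 2: at line 2 remove [ddfci] add [kcc] -> 13 lines: qmr pap uoxmb kcc uptrk ezmrf atqv jzbr pggr oni fzdn uyhw xsubb
Hunk 3: at line 8 remove [pggr] add [xlo,lgu] -> 14 lines: qmr pap uoxmb kcc uptrk ezmrf atqv jzbr xlo lgu oni fzdn uyhw xsubb
Hunk 4: at line 8 remove [lgu,oni,fzdn] add [bwg,yyp] -> 13 lines: qmr pap uoxmb kcc uptrk ezmrf atqv jzbr xlo bwg yyp uyhw xsubb
Hunk 5: at line 1 remove [pap,uoxmb] add [redzs,prvdu] -> 13 lines: qmr redzs prvdu kcc uptrk ezmrf atqv jzbr xlo bwg yyp uyhw xsubb
Hunk 6: at line 1 remove [prvdu,kcc,uptrk] add [bbdc,wnzm,gjtta] -> 13 lines: qmr redzs bbdc wnzm gjtta ezmrf atqv jzbr xlo bwg yyp uyhw xsubb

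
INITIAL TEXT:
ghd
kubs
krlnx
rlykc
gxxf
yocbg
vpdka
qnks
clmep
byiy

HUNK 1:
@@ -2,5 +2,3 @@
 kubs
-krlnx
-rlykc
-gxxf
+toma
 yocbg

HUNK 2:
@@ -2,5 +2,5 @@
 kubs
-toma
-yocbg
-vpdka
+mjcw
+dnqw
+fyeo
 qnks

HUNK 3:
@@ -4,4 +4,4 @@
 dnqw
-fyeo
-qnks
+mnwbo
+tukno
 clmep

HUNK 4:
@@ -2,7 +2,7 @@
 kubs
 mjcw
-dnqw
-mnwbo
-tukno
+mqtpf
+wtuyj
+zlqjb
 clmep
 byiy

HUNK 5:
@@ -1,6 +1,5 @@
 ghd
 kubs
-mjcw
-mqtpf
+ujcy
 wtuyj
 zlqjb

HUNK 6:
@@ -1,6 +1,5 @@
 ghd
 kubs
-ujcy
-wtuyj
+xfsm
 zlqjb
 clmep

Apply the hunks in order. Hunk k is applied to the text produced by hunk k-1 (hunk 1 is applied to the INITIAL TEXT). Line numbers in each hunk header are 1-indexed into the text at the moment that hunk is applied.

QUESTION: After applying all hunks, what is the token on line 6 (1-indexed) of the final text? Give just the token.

Hunk 1: at line 2 remove [krlnx,rlykc,gxxf] add [toma] -> 8 lines: ghd kubs toma yocbg vpdka qnks clmep byiy
Hunk 2: at line 2 remove [toma,yocbg,vpdka] add [mjcw,dnqw,fyeo] -> 8 lines: ghd kubs mjcw dnqw fyeo qnks clmep byiy
Hunk 3: at line 4 remove [fyeo,qnks] add [mnwbo,tukno] -> 8 lines: ghd kubs mjcw dnqw mnwbo tukno clmep byiy
Hunk 4: at line 2 remove [dnqw,mnwbo,tukno] add [mqtpf,wtuyj,zlqjb] -> 8 lines: ghd kubs mjcw mqtpf wtuyj zlqjb clmep byiy
Hunk 5: at line 1 remove [mjcw,mqtpf] add [ujcy] -> 7 lines: ghd kubs ujcy wtuyj zlqjb clmep byiy
Hunk 6: at line 1 remove [ujcy,wtuyj] add [xfsm] -> 6 lines: ghd kubs xfsm zlqjb clmep byiy
Final line 6: byiy

Answer: byiy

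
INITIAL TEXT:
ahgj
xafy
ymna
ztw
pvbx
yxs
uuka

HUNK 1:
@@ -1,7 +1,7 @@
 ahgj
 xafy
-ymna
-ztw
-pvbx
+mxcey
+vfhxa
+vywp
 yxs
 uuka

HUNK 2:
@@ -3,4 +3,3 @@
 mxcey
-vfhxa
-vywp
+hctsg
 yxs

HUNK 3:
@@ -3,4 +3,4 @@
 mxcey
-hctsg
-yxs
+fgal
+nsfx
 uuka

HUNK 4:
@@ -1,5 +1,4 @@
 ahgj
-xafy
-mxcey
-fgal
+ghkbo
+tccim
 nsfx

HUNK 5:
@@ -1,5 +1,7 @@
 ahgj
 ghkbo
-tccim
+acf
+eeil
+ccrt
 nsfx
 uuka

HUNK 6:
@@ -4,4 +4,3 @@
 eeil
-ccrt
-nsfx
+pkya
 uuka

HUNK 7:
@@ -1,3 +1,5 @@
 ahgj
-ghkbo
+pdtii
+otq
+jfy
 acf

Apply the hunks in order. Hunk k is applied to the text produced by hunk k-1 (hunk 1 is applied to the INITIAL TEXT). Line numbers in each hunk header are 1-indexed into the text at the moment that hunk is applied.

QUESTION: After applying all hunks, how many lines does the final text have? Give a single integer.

Hunk 1: at line 1 remove [ymna,ztw,pvbx] add [mxcey,vfhxa,vywp] -> 7 lines: ahgj xafy mxcey vfhxa vywp yxs uuka
Hunk 2: at line 3 remove [vfhxa,vywp] add [hctsg] -> 6 lines: ahgj xafy mxcey hctsg yxs uuka
Hunk 3: at line 3 remove [hctsg,yxs] add [fgal,nsfx] -> 6 lines: ahgj xafy mxcey fgal nsfx uuka
Hunk 4: at line 1 remove [xafy,mxcey,fgal] add [ghkbo,tccim] -> 5 lines: ahgj ghkbo tccim nsfx uuka
Hunk 5: at line 1 remove [tccim] add [acf,eeil,ccrt] -> 7 lines: ahgj ghkbo acf eeil ccrt nsfx uuka
Hunk 6: at line 4 remove [ccrt,nsfx] add [pkya] -> 6 lines: ahgj ghkbo acf eeil pkya uuka
Hunk 7: at line 1 remove [ghkbo] add [pdtii,otq,jfy] -> 8 lines: ahgj pdtii otq jfy acf eeil pkya uuka
Final line count: 8

Answer: 8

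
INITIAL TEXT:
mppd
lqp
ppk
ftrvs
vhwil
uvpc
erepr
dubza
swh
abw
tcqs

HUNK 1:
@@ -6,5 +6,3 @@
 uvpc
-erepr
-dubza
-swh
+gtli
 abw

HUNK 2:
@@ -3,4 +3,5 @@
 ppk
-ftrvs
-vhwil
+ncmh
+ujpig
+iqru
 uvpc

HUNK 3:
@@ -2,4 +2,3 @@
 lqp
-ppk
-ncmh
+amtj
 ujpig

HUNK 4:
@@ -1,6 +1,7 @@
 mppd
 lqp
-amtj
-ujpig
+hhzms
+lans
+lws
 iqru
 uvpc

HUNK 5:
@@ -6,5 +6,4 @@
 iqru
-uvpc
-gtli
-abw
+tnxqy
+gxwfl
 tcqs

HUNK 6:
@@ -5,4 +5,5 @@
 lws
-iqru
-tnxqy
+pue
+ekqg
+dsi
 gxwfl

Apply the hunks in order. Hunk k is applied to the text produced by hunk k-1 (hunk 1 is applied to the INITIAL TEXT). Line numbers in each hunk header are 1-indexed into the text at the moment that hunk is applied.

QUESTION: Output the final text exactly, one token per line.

Hunk 1: at line 6 remove [erepr,dubza,swh] add [gtli] -> 9 lines: mppd lqp ppk ftrvs vhwil uvpc gtli abw tcqs
Hunk 2: at line 3 remove [ftrvs,vhwil] add [ncmh,ujpig,iqru] -> 10 lines: mppd lqp ppk ncmh ujpig iqru uvpc gtli abw tcqs
Hunk 3: at line 2 remove [ppk,ncmh] add [amtj] -> 9 lines: mppd lqp amtj ujpig iqru uvpc gtli abw tcqs
Hunk 4: at line 1 remove [amtj,ujpig] add [hhzms,lans,lws] -> 10 lines: mppd lqp hhzms lans lws iqru uvpc gtli abw tcqs
Hunk 5: at line 6 remove [uvpc,gtli,abw] add [tnxqy,gxwfl] -> 9 lines: mppd lqp hhzms lans lws iqru tnxqy gxwfl tcqs
Hunk 6: at line 5 remove [iqru,tnxqy] add [pue,ekqg,dsi] -> 10 lines: mppd lqp hhzms lans lws pue ekqg dsi gxwfl tcqs

Answer: mppd
lqp
hhzms
lans
lws
pue
ekqg
dsi
gxwfl
tcqs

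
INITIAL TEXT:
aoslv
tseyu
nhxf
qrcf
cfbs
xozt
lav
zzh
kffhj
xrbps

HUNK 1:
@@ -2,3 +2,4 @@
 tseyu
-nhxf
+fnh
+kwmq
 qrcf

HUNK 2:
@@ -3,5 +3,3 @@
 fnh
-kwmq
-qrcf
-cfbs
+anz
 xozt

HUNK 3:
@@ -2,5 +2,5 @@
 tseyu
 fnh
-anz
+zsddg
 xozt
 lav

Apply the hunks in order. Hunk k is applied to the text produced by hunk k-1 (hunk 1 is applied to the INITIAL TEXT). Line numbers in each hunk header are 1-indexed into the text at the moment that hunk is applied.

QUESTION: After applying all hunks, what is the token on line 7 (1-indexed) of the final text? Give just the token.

Answer: zzh

Derivation:
Hunk 1: at line 2 remove [nhxf] add [fnh,kwmq] -> 11 lines: aoslv tseyu fnh kwmq qrcf cfbs xozt lav zzh kffhj xrbps
Hunk 2: at line 3 remove [kwmq,qrcf,cfbs] add [anz] -> 9 lines: aoslv tseyu fnh anz xozt lav zzh kffhj xrbps
Hunk 3: at line 2 remove [anz] add [zsddg] -> 9 lines: aoslv tseyu fnh zsddg xozt lav zzh kffhj xrbps
Final line 7: zzh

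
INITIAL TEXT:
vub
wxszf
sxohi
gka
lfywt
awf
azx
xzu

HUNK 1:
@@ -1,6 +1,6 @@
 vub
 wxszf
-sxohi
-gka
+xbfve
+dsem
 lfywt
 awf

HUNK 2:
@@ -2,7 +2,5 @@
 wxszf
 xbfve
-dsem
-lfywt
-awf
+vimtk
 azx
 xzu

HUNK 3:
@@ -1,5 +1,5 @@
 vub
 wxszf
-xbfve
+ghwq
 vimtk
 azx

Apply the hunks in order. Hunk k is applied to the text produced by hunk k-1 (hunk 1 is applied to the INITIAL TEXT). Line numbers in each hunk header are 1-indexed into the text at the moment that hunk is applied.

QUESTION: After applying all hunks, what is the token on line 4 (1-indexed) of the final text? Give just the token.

Hunk 1: at line 1 remove [sxohi,gka] add [xbfve,dsem] -> 8 lines: vub wxszf xbfve dsem lfywt awf azx xzu
Hunk 2: at line 2 remove [dsem,lfywt,awf] add [vimtk] -> 6 lines: vub wxszf xbfve vimtk azx xzu
Hunk 3: at line 1 remove [xbfve] add [ghwq] -> 6 lines: vub wxszf ghwq vimtk azx xzu
Final line 4: vimtk

Answer: vimtk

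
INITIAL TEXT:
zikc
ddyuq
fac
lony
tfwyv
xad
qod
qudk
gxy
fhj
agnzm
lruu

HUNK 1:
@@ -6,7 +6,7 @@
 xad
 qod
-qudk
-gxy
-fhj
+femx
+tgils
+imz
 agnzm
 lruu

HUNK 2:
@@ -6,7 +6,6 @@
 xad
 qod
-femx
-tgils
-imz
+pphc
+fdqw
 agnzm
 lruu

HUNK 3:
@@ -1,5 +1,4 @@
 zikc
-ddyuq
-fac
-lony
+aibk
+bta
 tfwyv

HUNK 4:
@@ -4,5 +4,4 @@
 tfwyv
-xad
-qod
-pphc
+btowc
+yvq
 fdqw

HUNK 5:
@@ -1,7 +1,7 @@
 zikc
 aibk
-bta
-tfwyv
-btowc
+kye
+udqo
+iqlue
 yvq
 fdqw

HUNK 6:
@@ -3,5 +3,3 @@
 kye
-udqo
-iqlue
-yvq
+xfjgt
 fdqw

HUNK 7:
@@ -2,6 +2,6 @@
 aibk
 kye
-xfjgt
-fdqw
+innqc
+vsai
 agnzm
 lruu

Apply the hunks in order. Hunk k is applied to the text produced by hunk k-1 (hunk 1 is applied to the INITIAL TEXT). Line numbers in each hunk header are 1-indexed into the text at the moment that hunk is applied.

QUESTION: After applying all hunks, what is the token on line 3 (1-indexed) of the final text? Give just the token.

Hunk 1: at line 6 remove [qudk,gxy,fhj] add [femx,tgils,imz] -> 12 lines: zikc ddyuq fac lony tfwyv xad qod femx tgils imz agnzm lruu
Hunk 2: at line 6 remove [femx,tgils,imz] add [pphc,fdqw] -> 11 lines: zikc ddyuq fac lony tfwyv xad qod pphc fdqw agnzm lruu
Hunk 3: at line 1 remove [ddyuq,fac,lony] add [aibk,bta] -> 10 lines: zikc aibk bta tfwyv xad qod pphc fdqw agnzm lruu
Hunk 4: at line 4 remove [xad,qod,pphc] add [btowc,yvq] -> 9 lines: zikc aibk bta tfwyv btowc yvq fdqw agnzm lruu
Hunk 5: at line 1 remove [bta,tfwyv,btowc] add [kye,udqo,iqlue] -> 9 lines: zikc aibk kye udqo iqlue yvq fdqw agnzm lruu
Hunk 6: at line 3 remove [udqo,iqlue,yvq] add [xfjgt] -> 7 lines: zikc aibk kye xfjgt fdqw agnzm lruu
Hunk 7: at line 2 remove [xfjgt,fdqw] add [innqc,vsai] -> 7 lines: zikc aibk kye innqc vsai agnzm lruu
Final line 3: kye

Answer: kye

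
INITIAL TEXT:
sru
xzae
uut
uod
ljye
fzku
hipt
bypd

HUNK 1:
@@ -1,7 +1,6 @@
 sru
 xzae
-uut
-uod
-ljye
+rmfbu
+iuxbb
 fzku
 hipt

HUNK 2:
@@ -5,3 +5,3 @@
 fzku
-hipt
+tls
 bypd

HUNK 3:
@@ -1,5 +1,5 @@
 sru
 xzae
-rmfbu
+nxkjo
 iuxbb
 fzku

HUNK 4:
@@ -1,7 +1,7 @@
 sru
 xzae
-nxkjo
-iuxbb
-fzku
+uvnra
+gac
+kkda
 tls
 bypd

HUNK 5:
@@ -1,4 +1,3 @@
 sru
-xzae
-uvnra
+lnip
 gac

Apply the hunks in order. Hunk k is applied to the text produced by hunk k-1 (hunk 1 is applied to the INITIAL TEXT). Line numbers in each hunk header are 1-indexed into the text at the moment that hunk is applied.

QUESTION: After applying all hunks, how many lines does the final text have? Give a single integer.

Hunk 1: at line 1 remove [uut,uod,ljye] add [rmfbu,iuxbb] -> 7 lines: sru xzae rmfbu iuxbb fzku hipt bypd
Hunk 2: at line 5 remove [hipt] add [tls] -> 7 lines: sru xzae rmfbu iuxbb fzku tls bypd
Hunk 3: at line 1 remove [rmfbu] add [nxkjo] -> 7 lines: sru xzae nxkjo iuxbb fzku tls bypd
Hunk 4: at line 1 remove [nxkjo,iuxbb,fzku] add [uvnra,gac,kkda] -> 7 lines: sru xzae uvnra gac kkda tls bypd
Hunk 5: at line 1 remove [xzae,uvnra] add [lnip] -> 6 lines: sru lnip gac kkda tls bypd
Final line count: 6

Answer: 6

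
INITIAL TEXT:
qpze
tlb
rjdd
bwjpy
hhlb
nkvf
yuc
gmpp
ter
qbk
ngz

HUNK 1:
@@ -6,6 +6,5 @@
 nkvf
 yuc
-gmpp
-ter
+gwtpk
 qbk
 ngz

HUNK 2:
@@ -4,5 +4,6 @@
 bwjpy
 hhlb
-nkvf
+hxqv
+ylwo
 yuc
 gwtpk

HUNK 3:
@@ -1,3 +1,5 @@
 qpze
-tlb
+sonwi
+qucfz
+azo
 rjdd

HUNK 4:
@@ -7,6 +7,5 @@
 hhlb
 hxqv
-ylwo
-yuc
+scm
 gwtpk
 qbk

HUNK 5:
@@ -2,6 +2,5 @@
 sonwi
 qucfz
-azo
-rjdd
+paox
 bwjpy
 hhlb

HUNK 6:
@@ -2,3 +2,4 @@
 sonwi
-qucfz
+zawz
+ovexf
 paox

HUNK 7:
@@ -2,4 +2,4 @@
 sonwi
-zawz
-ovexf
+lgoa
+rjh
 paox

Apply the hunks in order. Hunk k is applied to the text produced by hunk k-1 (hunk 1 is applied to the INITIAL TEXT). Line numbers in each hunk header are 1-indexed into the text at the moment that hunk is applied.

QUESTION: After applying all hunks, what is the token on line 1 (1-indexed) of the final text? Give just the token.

Answer: qpze

Derivation:
Hunk 1: at line 6 remove [gmpp,ter] add [gwtpk] -> 10 lines: qpze tlb rjdd bwjpy hhlb nkvf yuc gwtpk qbk ngz
Hunk 2: at line 4 remove [nkvf] add [hxqv,ylwo] -> 11 lines: qpze tlb rjdd bwjpy hhlb hxqv ylwo yuc gwtpk qbk ngz
Hunk 3: at line 1 remove [tlb] add [sonwi,qucfz,azo] -> 13 lines: qpze sonwi qucfz azo rjdd bwjpy hhlb hxqv ylwo yuc gwtpk qbk ngz
Hunk 4: at line 7 remove [ylwo,yuc] add [scm] -> 12 lines: qpze sonwi qucfz azo rjdd bwjpy hhlb hxqv scm gwtpk qbk ngz
Hunk 5: at line 2 remove [azo,rjdd] add [paox] -> 11 lines: qpze sonwi qucfz paox bwjpy hhlb hxqv scm gwtpk qbk ngz
Hunk 6: at line 2 remove [qucfz] add [zawz,ovexf] -> 12 lines: qpze sonwi zawz ovexf paox bwjpy hhlb hxqv scm gwtpk qbk ngz
Hunk 7: at line 2 remove [zawz,ovexf] add [lgoa,rjh] -> 12 lines: qpze sonwi lgoa rjh paox bwjpy hhlb hxqv scm gwtpk qbk ngz
Final line 1: qpze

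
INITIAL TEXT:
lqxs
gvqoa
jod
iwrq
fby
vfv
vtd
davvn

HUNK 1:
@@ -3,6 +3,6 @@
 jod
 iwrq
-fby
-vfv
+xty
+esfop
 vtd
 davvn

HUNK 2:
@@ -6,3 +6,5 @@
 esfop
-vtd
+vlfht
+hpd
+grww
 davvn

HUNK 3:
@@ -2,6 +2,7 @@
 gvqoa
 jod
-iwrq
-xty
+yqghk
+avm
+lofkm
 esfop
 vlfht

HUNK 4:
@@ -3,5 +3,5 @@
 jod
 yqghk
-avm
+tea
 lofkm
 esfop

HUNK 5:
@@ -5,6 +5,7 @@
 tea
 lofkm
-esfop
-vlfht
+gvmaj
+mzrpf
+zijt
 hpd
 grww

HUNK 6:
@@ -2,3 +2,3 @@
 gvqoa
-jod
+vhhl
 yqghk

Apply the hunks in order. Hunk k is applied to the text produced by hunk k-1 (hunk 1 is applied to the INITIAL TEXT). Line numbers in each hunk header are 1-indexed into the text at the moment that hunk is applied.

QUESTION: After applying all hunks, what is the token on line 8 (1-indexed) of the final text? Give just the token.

Answer: mzrpf

Derivation:
Hunk 1: at line 3 remove [fby,vfv] add [xty,esfop] -> 8 lines: lqxs gvqoa jod iwrq xty esfop vtd davvn
Hunk 2: at line 6 remove [vtd] add [vlfht,hpd,grww] -> 10 lines: lqxs gvqoa jod iwrq xty esfop vlfht hpd grww davvn
Hunk 3: at line 2 remove [iwrq,xty] add [yqghk,avm,lofkm] -> 11 lines: lqxs gvqoa jod yqghk avm lofkm esfop vlfht hpd grww davvn
Hunk 4: at line 3 remove [avm] add [tea] -> 11 lines: lqxs gvqoa jod yqghk tea lofkm esfop vlfht hpd grww davvn
Hunk 5: at line 5 remove [esfop,vlfht] add [gvmaj,mzrpf,zijt] -> 12 lines: lqxs gvqoa jod yqghk tea lofkm gvmaj mzrpf zijt hpd grww davvn
Hunk 6: at line 2 remove [jod] add [vhhl] -> 12 lines: lqxs gvqoa vhhl yqghk tea lofkm gvmaj mzrpf zijt hpd grww davvn
Final line 8: mzrpf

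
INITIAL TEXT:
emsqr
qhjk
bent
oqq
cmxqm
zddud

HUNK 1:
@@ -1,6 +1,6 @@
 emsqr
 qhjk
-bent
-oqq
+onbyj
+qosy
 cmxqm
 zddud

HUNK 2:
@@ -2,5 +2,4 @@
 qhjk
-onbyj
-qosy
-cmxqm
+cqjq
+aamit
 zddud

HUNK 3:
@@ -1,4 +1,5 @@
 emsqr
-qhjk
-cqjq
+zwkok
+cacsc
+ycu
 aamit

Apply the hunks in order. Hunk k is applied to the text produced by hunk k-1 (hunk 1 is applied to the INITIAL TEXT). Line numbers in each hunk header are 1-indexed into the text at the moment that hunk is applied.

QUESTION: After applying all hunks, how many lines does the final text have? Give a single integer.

Hunk 1: at line 1 remove [bent,oqq] add [onbyj,qosy] -> 6 lines: emsqr qhjk onbyj qosy cmxqm zddud
Hunk 2: at line 2 remove [onbyj,qosy,cmxqm] add [cqjq,aamit] -> 5 lines: emsqr qhjk cqjq aamit zddud
Hunk 3: at line 1 remove [qhjk,cqjq] add [zwkok,cacsc,ycu] -> 6 lines: emsqr zwkok cacsc ycu aamit zddud
Final line count: 6

Answer: 6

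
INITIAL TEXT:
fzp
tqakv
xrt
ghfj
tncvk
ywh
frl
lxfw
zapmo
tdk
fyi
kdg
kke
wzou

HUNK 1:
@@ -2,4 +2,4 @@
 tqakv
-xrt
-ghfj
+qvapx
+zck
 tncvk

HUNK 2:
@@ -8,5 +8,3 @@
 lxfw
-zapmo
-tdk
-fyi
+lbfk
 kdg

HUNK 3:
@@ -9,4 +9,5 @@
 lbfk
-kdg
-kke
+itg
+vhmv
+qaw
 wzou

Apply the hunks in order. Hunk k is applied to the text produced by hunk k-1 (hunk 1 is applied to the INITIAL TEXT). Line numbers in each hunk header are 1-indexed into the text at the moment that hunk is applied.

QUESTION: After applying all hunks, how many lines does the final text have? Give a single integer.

Answer: 13

Derivation:
Hunk 1: at line 2 remove [xrt,ghfj] add [qvapx,zck] -> 14 lines: fzp tqakv qvapx zck tncvk ywh frl lxfw zapmo tdk fyi kdg kke wzou
Hunk 2: at line 8 remove [zapmo,tdk,fyi] add [lbfk] -> 12 lines: fzp tqakv qvapx zck tncvk ywh frl lxfw lbfk kdg kke wzou
Hunk 3: at line 9 remove [kdg,kke] add [itg,vhmv,qaw] -> 13 lines: fzp tqakv qvapx zck tncvk ywh frl lxfw lbfk itg vhmv qaw wzou
Final line count: 13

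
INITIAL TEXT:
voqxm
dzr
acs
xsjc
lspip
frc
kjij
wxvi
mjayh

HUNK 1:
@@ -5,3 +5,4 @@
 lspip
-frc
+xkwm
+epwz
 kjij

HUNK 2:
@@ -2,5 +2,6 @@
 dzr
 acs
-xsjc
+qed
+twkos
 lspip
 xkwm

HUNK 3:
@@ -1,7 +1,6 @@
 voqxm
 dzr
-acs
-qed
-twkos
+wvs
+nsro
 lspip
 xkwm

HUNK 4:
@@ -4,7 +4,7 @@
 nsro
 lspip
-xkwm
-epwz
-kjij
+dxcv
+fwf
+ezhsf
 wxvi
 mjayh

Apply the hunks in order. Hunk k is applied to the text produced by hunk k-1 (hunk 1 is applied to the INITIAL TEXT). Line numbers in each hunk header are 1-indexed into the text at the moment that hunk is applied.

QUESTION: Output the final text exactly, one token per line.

Hunk 1: at line 5 remove [frc] add [xkwm,epwz] -> 10 lines: voqxm dzr acs xsjc lspip xkwm epwz kjij wxvi mjayh
Hunk 2: at line 2 remove [xsjc] add [qed,twkos] -> 11 lines: voqxm dzr acs qed twkos lspip xkwm epwz kjij wxvi mjayh
Hunk 3: at line 1 remove [acs,qed,twkos] add [wvs,nsro] -> 10 lines: voqxm dzr wvs nsro lspip xkwm epwz kjij wxvi mjayh
Hunk 4: at line 4 remove [xkwm,epwz,kjij] add [dxcv,fwf,ezhsf] -> 10 lines: voqxm dzr wvs nsro lspip dxcv fwf ezhsf wxvi mjayh

Answer: voqxm
dzr
wvs
nsro
lspip
dxcv
fwf
ezhsf
wxvi
mjayh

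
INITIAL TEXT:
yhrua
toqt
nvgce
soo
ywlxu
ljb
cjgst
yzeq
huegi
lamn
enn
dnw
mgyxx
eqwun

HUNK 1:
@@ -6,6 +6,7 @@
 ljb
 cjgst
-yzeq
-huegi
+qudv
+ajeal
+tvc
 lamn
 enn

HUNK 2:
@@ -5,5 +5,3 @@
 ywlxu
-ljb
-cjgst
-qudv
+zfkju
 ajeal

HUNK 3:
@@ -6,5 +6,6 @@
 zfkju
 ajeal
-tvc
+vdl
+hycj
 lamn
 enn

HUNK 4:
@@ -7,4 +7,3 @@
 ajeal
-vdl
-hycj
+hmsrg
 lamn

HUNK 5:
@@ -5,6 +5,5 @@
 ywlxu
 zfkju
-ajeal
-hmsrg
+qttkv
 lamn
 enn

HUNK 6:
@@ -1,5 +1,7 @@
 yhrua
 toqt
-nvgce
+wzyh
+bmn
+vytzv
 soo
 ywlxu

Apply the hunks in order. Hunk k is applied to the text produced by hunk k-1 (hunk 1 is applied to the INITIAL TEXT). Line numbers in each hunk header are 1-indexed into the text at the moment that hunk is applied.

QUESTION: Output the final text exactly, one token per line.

Hunk 1: at line 6 remove [yzeq,huegi] add [qudv,ajeal,tvc] -> 15 lines: yhrua toqt nvgce soo ywlxu ljb cjgst qudv ajeal tvc lamn enn dnw mgyxx eqwun
Hunk 2: at line 5 remove [ljb,cjgst,qudv] add [zfkju] -> 13 lines: yhrua toqt nvgce soo ywlxu zfkju ajeal tvc lamn enn dnw mgyxx eqwun
Hunk 3: at line 6 remove [tvc] add [vdl,hycj] -> 14 lines: yhrua toqt nvgce soo ywlxu zfkju ajeal vdl hycj lamn enn dnw mgyxx eqwun
Hunk 4: at line 7 remove [vdl,hycj] add [hmsrg] -> 13 lines: yhrua toqt nvgce soo ywlxu zfkju ajeal hmsrg lamn enn dnw mgyxx eqwun
Hunk 5: at line 5 remove [ajeal,hmsrg] add [qttkv] -> 12 lines: yhrua toqt nvgce soo ywlxu zfkju qttkv lamn enn dnw mgyxx eqwun
Hunk 6: at line 1 remove [nvgce] add [wzyh,bmn,vytzv] -> 14 lines: yhrua toqt wzyh bmn vytzv soo ywlxu zfkju qttkv lamn enn dnw mgyxx eqwun

Answer: yhrua
toqt
wzyh
bmn
vytzv
soo
ywlxu
zfkju
qttkv
lamn
enn
dnw
mgyxx
eqwun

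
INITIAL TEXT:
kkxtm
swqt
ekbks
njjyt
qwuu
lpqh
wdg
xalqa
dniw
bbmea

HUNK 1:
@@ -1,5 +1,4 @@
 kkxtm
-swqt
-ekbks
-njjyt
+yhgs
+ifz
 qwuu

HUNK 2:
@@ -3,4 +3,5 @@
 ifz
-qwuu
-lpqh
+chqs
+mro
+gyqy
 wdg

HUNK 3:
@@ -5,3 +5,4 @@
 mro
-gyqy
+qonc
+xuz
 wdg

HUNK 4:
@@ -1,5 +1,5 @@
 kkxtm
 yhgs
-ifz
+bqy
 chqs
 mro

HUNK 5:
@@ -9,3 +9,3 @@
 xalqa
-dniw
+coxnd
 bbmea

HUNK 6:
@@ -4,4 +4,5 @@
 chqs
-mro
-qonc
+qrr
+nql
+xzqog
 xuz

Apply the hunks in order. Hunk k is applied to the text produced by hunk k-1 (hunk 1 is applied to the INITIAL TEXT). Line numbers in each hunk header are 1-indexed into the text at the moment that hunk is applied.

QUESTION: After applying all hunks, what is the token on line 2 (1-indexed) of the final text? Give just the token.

Answer: yhgs

Derivation:
Hunk 1: at line 1 remove [swqt,ekbks,njjyt] add [yhgs,ifz] -> 9 lines: kkxtm yhgs ifz qwuu lpqh wdg xalqa dniw bbmea
Hunk 2: at line 3 remove [qwuu,lpqh] add [chqs,mro,gyqy] -> 10 lines: kkxtm yhgs ifz chqs mro gyqy wdg xalqa dniw bbmea
Hunk 3: at line 5 remove [gyqy] add [qonc,xuz] -> 11 lines: kkxtm yhgs ifz chqs mro qonc xuz wdg xalqa dniw bbmea
Hunk 4: at line 1 remove [ifz] add [bqy] -> 11 lines: kkxtm yhgs bqy chqs mro qonc xuz wdg xalqa dniw bbmea
Hunk 5: at line 9 remove [dniw] add [coxnd] -> 11 lines: kkxtm yhgs bqy chqs mro qonc xuz wdg xalqa coxnd bbmea
Hunk 6: at line 4 remove [mro,qonc] add [qrr,nql,xzqog] -> 12 lines: kkxtm yhgs bqy chqs qrr nql xzqog xuz wdg xalqa coxnd bbmea
Final line 2: yhgs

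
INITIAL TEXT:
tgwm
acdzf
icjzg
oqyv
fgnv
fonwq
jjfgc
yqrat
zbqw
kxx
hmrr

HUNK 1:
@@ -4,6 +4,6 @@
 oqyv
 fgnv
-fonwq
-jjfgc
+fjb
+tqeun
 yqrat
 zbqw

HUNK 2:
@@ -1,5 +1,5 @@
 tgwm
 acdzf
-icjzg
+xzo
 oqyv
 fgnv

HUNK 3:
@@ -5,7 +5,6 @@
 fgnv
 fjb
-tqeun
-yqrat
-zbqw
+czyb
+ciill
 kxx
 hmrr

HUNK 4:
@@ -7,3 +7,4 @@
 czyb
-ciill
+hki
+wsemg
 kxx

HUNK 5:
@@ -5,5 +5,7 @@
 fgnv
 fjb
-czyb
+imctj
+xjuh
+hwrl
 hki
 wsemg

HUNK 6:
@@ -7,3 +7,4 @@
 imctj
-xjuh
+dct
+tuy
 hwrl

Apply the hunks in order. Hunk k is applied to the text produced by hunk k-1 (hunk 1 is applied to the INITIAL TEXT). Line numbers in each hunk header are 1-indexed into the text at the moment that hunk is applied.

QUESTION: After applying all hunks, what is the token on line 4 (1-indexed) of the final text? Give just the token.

Answer: oqyv

Derivation:
Hunk 1: at line 4 remove [fonwq,jjfgc] add [fjb,tqeun] -> 11 lines: tgwm acdzf icjzg oqyv fgnv fjb tqeun yqrat zbqw kxx hmrr
Hunk 2: at line 1 remove [icjzg] add [xzo] -> 11 lines: tgwm acdzf xzo oqyv fgnv fjb tqeun yqrat zbqw kxx hmrr
Hunk 3: at line 5 remove [tqeun,yqrat,zbqw] add [czyb,ciill] -> 10 lines: tgwm acdzf xzo oqyv fgnv fjb czyb ciill kxx hmrr
Hunk 4: at line 7 remove [ciill] add [hki,wsemg] -> 11 lines: tgwm acdzf xzo oqyv fgnv fjb czyb hki wsemg kxx hmrr
Hunk 5: at line 5 remove [czyb] add [imctj,xjuh,hwrl] -> 13 lines: tgwm acdzf xzo oqyv fgnv fjb imctj xjuh hwrl hki wsemg kxx hmrr
Hunk 6: at line 7 remove [xjuh] add [dct,tuy] -> 14 lines: tgwm acdzf xzo oqyv fgnv fjb imctj dct tuy hwrl hki wsemg kxx hmrr
Final line 4: oqyv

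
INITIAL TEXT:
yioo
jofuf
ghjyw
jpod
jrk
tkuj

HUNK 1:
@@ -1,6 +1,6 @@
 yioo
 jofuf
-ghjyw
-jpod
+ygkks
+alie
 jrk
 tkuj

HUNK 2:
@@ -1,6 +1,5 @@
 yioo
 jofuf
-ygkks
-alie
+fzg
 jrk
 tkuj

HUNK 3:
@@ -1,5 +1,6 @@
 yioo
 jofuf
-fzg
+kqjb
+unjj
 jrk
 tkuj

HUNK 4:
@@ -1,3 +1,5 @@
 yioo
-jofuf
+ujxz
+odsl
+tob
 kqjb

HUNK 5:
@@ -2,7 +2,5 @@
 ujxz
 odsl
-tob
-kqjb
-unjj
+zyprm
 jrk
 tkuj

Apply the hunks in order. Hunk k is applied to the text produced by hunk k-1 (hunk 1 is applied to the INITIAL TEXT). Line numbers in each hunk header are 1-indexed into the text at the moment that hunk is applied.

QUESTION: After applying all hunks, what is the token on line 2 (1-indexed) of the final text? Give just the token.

Answer: ujxz

Derivation:
Hunk 1: at line 1 remove [ghjyw,jpod] add [ygkks,alie] -> 6 lines: yioo jofuf ygkks alie jrk tkuj
Hunk 2: at line 1 remove [ygkks,alie] add [fzg] -> 5 lines: yioo jofuf fzg jrk tkuj
Hunk 3: at line 1 remove [fzg] add [kqjb,unjj] -> 6 lines: yioo jofuf kqjb unjj jrk tkuj
Hunk 4: at line 1 remove [jofuf] add [ujxz,odsl,tob] -> 8 lines: yioo ujxz odsl tob kqjb unjj jrk tkuj
Hunk 5: at line 2 remove [tob,kqjb,unjj] add [zyprm] -> 6 lines: yioo ujxz odsl zyprm jrk tkuj
Final line 2: ujxz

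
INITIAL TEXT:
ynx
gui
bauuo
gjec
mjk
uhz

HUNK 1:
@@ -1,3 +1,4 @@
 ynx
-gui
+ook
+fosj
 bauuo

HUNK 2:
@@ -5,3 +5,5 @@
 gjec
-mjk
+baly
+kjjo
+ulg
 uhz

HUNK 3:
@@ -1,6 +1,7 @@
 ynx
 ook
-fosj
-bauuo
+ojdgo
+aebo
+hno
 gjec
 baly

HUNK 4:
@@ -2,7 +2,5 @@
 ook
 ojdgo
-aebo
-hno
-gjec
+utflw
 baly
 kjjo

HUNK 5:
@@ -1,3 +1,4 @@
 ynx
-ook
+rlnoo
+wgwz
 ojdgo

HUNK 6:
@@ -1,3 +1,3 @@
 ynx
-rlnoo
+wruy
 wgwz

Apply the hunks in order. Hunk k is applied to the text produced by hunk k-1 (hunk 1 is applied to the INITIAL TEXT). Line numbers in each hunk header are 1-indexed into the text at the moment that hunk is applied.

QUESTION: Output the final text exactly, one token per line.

Answer: ynx
wruy
wgwz
ojdgo
utflw
baly
kjjo
ulg
uhz

Derivation:
Hunk 1: at line 1 remove [gui] add [ook,fosj] -> 7 lines: ynx ook fosj bauuo gjec mjk uhz
Hunk 2: at line 5 remove [mjk] add [baly,kjjo,ulg] -> 9 lines: ynx ook fosj bauuo gjec baly kjjo ulg uhz
Hunk 3: at line 1 remove [fosj,bauuo] add [ojdgo,aebo,hno] -> 10 lines: ynx ook ojdgo aebo hno gjec baly kjjo ulg uhz
Hunk 4: at line 2 remove [aebo,hno,gjec] add [utflw] -> 8 lines: ynx ook ojdgo utflw baly kjjo ulg uhz
Hunk 5: at line 1 remove [ook] add [rlnoo,wgwz] -> 9 lines: ynx rlnoo wgwz ojdgo utflw baly kjjo ulg uhz
Hunk 6: at line 1 remove [rlnoo] add [wruy] -> 9 lines: ynx wruy wgwz ojdgo utflw baly kjjo ulg uhz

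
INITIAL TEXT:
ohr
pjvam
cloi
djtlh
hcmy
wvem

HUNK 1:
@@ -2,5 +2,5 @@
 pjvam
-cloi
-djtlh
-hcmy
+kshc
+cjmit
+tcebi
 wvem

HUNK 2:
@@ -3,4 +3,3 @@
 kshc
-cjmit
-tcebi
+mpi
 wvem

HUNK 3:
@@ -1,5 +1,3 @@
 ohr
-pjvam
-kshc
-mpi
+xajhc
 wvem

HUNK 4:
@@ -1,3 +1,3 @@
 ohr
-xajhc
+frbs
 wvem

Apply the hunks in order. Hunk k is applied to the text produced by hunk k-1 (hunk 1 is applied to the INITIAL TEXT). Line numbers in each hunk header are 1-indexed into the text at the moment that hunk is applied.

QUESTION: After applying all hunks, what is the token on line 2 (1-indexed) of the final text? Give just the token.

Answer: frbs

Derivation:
Hunk 1: at line 2 remove [cloi,djtlh,hcmy] add [kshc,cjmit,tcebi] -> 6 lines: ohr pjvam kshc cjmit tcebi wvem
Hunk 2: at line 3 remove [cjmit,tcebi] add [mpi] -> 5 lines: ohr pjvam kshc mpi wvem
Hunk 3: at line 1 remove [pjvam,kshc,mpi] add [xajhc] -> 3 lines: ohr xajhc wvem
Hunk 4: at line 1 remove [xajhc] add [frbs] -> 3 lines: ohr frbs wvem
Final line 2: frbs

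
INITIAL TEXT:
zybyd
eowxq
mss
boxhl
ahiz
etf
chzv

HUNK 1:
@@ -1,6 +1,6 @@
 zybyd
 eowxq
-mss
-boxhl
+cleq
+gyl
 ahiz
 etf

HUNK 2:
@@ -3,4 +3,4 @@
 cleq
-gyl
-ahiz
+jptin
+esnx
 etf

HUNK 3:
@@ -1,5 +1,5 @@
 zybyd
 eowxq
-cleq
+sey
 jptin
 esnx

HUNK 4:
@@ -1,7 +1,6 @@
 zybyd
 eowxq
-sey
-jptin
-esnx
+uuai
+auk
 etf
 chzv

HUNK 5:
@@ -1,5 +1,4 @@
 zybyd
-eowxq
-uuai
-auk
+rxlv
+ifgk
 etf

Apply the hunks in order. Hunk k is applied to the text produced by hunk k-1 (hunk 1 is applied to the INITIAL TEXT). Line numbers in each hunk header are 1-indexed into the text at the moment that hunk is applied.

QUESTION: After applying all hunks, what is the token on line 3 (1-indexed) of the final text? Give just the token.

Hunk 1: at line 1 remove [mss,boxhl] add [cleq,gyl] -> 7 lines: zybyd eowxq cleq gyl ahiz etf chzv
Hunk 2: at line 3 remove [gyl,ahiz] add [jptin,esnx] -> 7 lines: zybyd eowxq cleq jptin esnx etf chzv
Hunk 3: at line 1 remove [cleq] add [sey] -> 7 lines: zybyd eowxq sey jptin esnx etf chzv
Hunk 4: at line 1 remove [sey,jptin,esnx] add [uuai,auk] -> 6 lines: zybyd eowxq uuai auk etf chzv
Hunk 5: at line 1 remove [eowxq,uuai,auk] add [rxlv,ifgk] -> 5 lines: zybyd rxlv ifgk etf chzv
Final line 3: ifgk

Answer: ifgk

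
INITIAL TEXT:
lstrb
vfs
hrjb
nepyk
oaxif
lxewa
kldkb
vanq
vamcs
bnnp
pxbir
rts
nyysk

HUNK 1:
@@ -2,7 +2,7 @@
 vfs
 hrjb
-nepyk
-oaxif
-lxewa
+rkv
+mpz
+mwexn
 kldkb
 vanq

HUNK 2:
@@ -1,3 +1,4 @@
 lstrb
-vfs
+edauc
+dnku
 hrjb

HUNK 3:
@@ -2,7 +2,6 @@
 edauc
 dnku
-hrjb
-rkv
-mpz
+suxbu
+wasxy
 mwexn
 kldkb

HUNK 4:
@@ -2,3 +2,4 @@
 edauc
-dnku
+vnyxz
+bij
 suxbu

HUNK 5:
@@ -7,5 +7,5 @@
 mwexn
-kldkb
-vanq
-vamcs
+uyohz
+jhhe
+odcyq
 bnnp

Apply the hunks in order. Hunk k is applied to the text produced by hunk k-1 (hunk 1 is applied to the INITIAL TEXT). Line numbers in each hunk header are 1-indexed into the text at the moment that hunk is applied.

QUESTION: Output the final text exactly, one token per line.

Answer: lstrb
edauc
vnyxz
bij
suxbu
wasxy
mwexn
uyohz
jhhe
odcyq
bnnp
pxbir
rts
nyysk

Derivation:
Hunk 1: at line 2 remove [nepyk,oaxif,lxewa] add [rkv,mpz,mwexn] -> 13 lines: lstrb vfs hrjb rkv mpz mwexn kldkb vanq vamcs bnnp pxbir rts nyysk
Hunk 2: at line 1 remove [vfs] add [edauc,dnku] -> 14 lines: lstrb edauc dnku hrjb rkv mpz mwexn kldkb vanq vamcs bnnp pxbir rts nyysk
Hunk 3: at line 2 remove [hrjb,rkv,mpz] add [suxbu,wasxy] -> 13 lines: lstrb edauc dnku suxbu wasxy mwexn kldkb vanq vamcs bnnp pxbir rts nyysk
Hunk 4: at line 2 remove [dnku] add [vnyxz,bij] -> 14 lines: lstrb edauc vnyxz bij suxbu wasxy mwexn kldkb vanq vamcs bnnp pxbir rts nyysk
Hunk 5: at line 7 remove [kldkb,vanq,vamcs] add [uyohz,jhhe,odcyq] -> 14 lines: lstrb edauc vnyxz bij suxbu wasxy mwexn uyohz jhhe odcyq bnnp pxbir rts nyysk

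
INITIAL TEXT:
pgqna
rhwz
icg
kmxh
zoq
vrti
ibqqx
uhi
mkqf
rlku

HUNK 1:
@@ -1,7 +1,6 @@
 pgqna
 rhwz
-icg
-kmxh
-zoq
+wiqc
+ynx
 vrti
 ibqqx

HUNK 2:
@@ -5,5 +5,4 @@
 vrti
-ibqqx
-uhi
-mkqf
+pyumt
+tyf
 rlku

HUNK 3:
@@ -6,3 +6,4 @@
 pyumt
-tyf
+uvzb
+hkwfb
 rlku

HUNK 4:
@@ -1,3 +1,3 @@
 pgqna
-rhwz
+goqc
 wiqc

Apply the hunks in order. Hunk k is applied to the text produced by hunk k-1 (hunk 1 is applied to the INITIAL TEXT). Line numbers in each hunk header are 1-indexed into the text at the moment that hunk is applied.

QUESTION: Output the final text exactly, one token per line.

Hunk 1: at line 1 remove [icg,kmxh,zoq] add [wiqc,ynx] -> 9 lines: pgqna rhwz wiqc ynx vrti ibqqx uhi mkqf rlku
Hunk 2: at line 5 remove [ibqqx,uhi,mkqf] add [pyumt,tyf] -> 8 lines: pgqna rhwz wiqc ynx vrti pyumt tyf rlku
Hunk 3: at line 6 remove [tyf] add [uvzb,hkwfb] -> 9 lines: pgqna rhwz wiqc ynx vrti pyumt uvzb hkwfb rlku
Hunk 4: at line 1 remove [rhwz] add [goqc] -> 9 lines: pgqna goqc wiqc ynx vrti pyumt uvzb hkwfb rlku

Answer: pgqna
goqc
wiqc
ynx
vrti
pyumt
uvzb
hkwfb
rlku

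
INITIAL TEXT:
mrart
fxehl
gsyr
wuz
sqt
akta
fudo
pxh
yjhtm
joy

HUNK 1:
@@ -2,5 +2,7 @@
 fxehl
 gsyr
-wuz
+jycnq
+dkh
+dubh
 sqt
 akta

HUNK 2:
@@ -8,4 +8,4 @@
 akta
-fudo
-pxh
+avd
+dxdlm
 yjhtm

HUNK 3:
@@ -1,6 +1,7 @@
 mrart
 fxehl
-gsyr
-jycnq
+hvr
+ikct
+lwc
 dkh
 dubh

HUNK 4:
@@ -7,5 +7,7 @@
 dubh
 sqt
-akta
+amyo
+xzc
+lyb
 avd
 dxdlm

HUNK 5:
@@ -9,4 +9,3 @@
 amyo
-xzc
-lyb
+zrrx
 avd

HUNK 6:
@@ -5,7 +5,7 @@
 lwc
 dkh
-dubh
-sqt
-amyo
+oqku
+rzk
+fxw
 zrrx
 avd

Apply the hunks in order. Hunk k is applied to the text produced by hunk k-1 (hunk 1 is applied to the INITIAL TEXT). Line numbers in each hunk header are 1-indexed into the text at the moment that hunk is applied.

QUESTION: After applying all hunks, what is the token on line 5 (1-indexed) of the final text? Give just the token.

Hunk 1: at line 2 remove [wuz] add [jycnq,dkh,dubh] -> 12 lines: mrart fxehl gsyr jycnq dkh dubh sqt akta fudo pxh yjhtm joy
Hunk 2: at line 8 remove [fudo,pxh] add [avd,dxdlm] -> 12 lines: mrart fxehl gsyr jycnq dkh dubh sqt akta avd dxdlm yjhtm joy
Hunk 3: at line 1 remove [gsyr,jycnq] add [hvr,ikct,lwc] -> 13 lines: mrart fxehl hvr ikct lwc dkh dubh sqt akta avd dxdlm yjhtm joy
Hunk 4: at line 7 remove [akta] add [amyo,xzc,lyb] -> 15 lines: mrart fxehl hvr ikct lwc dkh dubh sqt amyo xzc lyb avd dxdlm yjhtm joy
Hunk 5: at line 9 remove [xzc,lyb] add [zrrx] -> 14 lines: mrart fxehl hvr ikct lwc dkh dubh sqt amyo zrrx avd dxdlm yjhtm joy
Hunk 6: at line 5 remove [dubh,sqt,amyo] add [oqku,rzk,fxw] -> 14 lines: mrart fxehl hvr ikct lwc dkh oqku rzk fxw zrrx avd dxdlm yjhtm joy
Final line 5: lwc

Answer: lwc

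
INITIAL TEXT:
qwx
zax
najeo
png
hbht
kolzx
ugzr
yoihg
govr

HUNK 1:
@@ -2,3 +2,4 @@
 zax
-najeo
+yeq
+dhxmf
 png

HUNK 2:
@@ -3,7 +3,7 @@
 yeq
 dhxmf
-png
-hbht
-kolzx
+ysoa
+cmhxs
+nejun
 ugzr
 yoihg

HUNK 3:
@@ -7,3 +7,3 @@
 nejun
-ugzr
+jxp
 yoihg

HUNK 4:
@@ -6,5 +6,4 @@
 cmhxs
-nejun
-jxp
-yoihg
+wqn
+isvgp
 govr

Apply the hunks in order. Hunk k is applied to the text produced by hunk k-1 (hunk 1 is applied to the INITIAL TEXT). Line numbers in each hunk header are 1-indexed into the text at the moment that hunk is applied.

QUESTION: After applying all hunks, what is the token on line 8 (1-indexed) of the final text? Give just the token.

Hunk 1: at line 2 remove [najeo] add [yeq,dhxmf] -> 10 lines: qwx zax yeq dhxmf png hbht kolzx ugzr yoihg govr
Hunk 2: at line 3 remove [png,hbht,kolzx] add [ysoa,cmhxs,nejun] -> 10 lines: qwx zax yeq dhxmf ysoa cmhxs nejun ugzr yoihg govr
Hunk 3: at line 7 remove [ugzr] add [jxp] -> 10 lines: qwx zax yeq dhxmf ysoa cmhxs nejun jxp yoihg govr
Hunk 4: at line 6 remove [nejun,jxp,yoihg] add [wqn,isvgp] -> 9 lines: qwx zax yeq dhxmf ysoa cmhxs wqn isvgp govr
Final line 8: isvgp

Answer: isvgp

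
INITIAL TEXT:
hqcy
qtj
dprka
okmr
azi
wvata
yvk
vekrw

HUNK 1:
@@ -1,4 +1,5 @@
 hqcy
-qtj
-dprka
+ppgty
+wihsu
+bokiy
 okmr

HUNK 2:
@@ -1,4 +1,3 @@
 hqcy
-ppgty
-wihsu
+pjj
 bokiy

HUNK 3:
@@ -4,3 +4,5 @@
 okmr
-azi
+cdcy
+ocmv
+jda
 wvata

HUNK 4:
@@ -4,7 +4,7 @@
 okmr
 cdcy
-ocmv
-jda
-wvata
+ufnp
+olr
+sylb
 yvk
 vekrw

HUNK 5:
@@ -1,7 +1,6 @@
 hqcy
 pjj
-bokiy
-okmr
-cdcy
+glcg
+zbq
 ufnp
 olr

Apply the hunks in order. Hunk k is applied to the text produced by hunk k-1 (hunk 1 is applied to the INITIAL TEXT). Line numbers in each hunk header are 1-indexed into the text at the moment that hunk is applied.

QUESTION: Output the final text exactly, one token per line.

Hunk 1: at line 1 remove [qtj,dprka] add [ppgty,wihsu,bokiy] -> 9 lines: hqcy ppgty wihsu bokiy okmr azi wvata yvk vekrw
Hunk 2: at line 1 remove [ppgty,wihsu] add [pjj] -> 8 lines: hqcy pjj bokiy okmr azi wvata yvk vekrw
Hunk 3: at line 4 remove [azi] add [cdcy,ocmv,jda] -> 10 lines: hqcy pjj bokiy okmr cdcy ocmv jda wvata yvk vekrw
Hunk 4: at line 4 remove [ocmv,jda,wvata] add [ufnp,olr,sylb] -> 10 lines: hqcy pjj bokiy okmr cdcy ufnp olr sylb yvk vekrw
Hunk 5: at line 1 remove [bokiy,okmr,cdcy] add [glcg,zbq] -> 9 lines: hqcy pjj glcg zbq ufnp olr sylb yvk vekrw

Answer: hqcy
pjj
glcg
zbq
ufnp
olr
sylb
yvk
vekrw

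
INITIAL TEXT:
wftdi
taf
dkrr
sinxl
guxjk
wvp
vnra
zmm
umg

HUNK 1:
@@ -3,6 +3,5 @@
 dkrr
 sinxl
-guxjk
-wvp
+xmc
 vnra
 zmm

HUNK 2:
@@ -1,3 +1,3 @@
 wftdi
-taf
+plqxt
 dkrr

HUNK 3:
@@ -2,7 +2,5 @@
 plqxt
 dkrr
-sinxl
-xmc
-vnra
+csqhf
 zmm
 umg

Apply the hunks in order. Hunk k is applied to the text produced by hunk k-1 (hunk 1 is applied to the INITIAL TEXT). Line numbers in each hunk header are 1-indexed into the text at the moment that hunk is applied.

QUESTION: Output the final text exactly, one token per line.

Answer: wftdi
plqxt
dkrr
csqhf
zmm
umg

Derivation:
Hunk 1: at line 3 remove [guxjk,wvp] add [xmc] -> 8 lines: wftdi taf dkrr sinxl xmc vnra zmm umg
Hunk 2: at line 1 remove [taf] add [plqxt] -> 8 lines: wftdi plqxt dkrr sinxl xmc vnra zmm umg
Hunk 3: at line 2 remove [sinxl,xmc,vnra] add [csqhf] -> 6 lines: wftdi plqxt dkrr csqhf zmm umg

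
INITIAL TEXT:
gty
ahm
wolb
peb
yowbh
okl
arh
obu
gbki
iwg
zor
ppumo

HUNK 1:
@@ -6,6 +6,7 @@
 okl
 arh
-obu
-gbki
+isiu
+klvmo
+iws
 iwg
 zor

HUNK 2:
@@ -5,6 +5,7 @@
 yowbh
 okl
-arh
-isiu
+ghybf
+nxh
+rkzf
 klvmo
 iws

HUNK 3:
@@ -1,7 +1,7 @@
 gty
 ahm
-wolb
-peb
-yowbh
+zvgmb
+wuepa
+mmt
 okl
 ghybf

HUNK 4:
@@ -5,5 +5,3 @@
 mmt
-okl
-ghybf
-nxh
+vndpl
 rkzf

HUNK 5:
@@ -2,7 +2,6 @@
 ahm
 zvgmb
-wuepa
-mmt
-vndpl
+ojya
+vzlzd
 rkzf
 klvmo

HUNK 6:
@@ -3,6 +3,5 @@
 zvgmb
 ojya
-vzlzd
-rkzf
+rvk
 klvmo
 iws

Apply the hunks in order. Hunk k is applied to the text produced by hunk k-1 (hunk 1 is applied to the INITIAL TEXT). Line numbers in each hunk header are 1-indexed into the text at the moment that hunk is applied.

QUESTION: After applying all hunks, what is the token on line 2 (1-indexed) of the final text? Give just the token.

Answer: ahm

Derivation:
Hunk 1: at line 6 remove [obu,gbki] add [isiu,klvmo,iws] -> 13 lines: gty ahm wolb peb yowbh okl arh isiu klvmo iws iwg zor ppumo
Hunk 2: at line 5 remove [arh,isiu] add [ghybf,nxh,rkzf] -> 14 lines: gty ahm wolb peb yowbh okl ghybf nxh rkzf klvmo iws iwg zor ppumo
Hunk 3: at line 1 remove [wolb,peb,yowbh] add [zvgmb,wuepa,mmt] -> 14 lines: gty ahm zvgmb wuepa mmt okl ghybf nxh rkzf klvmo iws iwg zor ppumo
Hunk 4: at line 5 remove [okl,ghybf,nxh] add [vndpl] -> 12 lines: gty ahm zvgmb wuepa mmt vndpl rkzf klvmo iws iwg zor ppumo
Hunk 5: at line 2 remove [wuepa,mmt,vndpl] add [ojya,vzlzd] -> 11 lines: gty ahm zvgmb ojya vzlzd rkzf klvmo iws iwg zor ppumo
Hunk 6: at line 3 remove [vzlzd,rkzf] add [rvk] -> 10 lines: gty ahm zvgmb ojya rvk klvmo iws iwg zor ppumo
Final line 2: ahm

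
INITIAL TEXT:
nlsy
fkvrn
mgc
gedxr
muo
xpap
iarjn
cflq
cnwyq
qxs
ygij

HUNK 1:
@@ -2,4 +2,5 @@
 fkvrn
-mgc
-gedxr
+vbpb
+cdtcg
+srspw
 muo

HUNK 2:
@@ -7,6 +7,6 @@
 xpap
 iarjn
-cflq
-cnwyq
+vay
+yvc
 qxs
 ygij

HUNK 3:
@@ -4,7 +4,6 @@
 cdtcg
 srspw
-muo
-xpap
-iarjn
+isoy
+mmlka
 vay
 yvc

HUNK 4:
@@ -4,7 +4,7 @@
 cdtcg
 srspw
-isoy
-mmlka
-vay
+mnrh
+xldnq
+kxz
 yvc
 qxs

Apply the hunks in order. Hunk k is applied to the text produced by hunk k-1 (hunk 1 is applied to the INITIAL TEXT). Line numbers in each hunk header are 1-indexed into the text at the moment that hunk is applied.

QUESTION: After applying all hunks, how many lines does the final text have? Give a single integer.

Answer: 11

Derivation:
Hunk 1: at line 2 remove [mgc,gedxr] add [vbpb,cdtcg,srspw] -> 12 lines: nlsy fkvrn vbpb cdtcg srspw muo xpap iarjn cflq cnwyq qxs ygij
Hunk 2: at line 7 remove [cflq,cnwyq] add [vay,yvc] -> 12 lines: nlsy fkvrn vbpb cdtcg srspw muo xpap iarjn vay yvc qxs ygij
Hunk 3: at line 4 remove [muo,xpap,iarjn] add [isoy,mmlka] -> 11 lines: nlsy fkvrn vbpb cdtcg srspw isoy mmlka vay yvc qxs ygij
Hunk 4: at line 4 remove [isoy,mmlka,vay] add [mnrh,xldnq,kxz] -> 11 lines: nlsy fkvrn vbpb cdtcg srspw mnrh xldnq kxz yvc qxs ygij
Final line count: 11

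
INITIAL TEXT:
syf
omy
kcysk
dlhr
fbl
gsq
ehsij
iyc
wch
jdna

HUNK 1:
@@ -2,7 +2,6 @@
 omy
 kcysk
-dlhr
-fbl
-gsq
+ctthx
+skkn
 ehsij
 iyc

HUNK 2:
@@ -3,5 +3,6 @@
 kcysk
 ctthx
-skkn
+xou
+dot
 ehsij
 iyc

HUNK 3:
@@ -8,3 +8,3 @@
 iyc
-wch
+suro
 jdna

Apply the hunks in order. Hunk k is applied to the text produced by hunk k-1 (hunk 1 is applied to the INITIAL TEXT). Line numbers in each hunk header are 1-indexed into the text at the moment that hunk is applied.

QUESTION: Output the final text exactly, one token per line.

Answer: syf
omy
kcysk
ctthx
xou
dot
ehsij
iyc
suro
jdna

Derivation:
Hunk 1: at line 2 remove [dlhr,fbl,gsq] add [ctthx,skkn] -> 9 lines: syf omy kcysk ctthx skkn ehsij iyc wch jdna
Hunk 2: at line 3 remove [skkn] add [xou,dot] -> 10 lines: syf omy kcysk ctthx xou dot ehsij iyc wch jdna
Hunk 3: at line 8 remove [wch] add [suro] -> 10 lines: syf omy kcysk ctthx xou dot ehsij iyc suro jdna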